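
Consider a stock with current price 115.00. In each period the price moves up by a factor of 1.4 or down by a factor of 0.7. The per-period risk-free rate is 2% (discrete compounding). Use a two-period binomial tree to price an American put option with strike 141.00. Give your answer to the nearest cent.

Risk-neutral probability p = (1 + 0.02 − 0.7)/(1.4 − 0.7) = 0.3200/0.7000 = 0.4571
Terminal stock prices: S_uu = 225.4, S_ud = 112.7, S_dd = 56.35
Terminal payoffs (K − S): max(-84.4, 0) = 0, max(28.3, 0) = 28.3, max(84.65, 0) = 84.65
Node u (S = 161): continuation = 1/1.02·[0.4571·0.0000 + 0.5429·28.3000] = 15.0616; exercise value = 0.0000 ≤ continuation, so V_u = 15.0616
Node d (S = 80.5): continuation = 1/1.02·[0.4571·28.3000 + 0.5429·84.6500] = 57.7353; exercise value = 60.5000 > continuation, so V_d = 60.5000 (exercise)
Node 0 (S = 115): continuation = 1/1.02·[0.4571·15.0616 + 0.5429·60.5000] = 38.9492; exercise value = 26.0000 ≤ continuation, so V_0 = 38.9492

38.95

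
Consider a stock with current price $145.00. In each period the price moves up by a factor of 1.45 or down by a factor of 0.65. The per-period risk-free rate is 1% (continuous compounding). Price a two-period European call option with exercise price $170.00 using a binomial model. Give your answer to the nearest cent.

Risk-neutral probability p = (e^0.01 − 0.65)/(1.45 − 0.65) = 0.3601/0.8000 = 0.4501
Terminal stock prices: S_uu = 304.9, S_ud = 136.7, S_dd = 61.26
Terminal payoffs (S − K): max(134.9, 0) = 134.9, max(-33.34, 0) = 0, max(-108.7, 0) = 0
Node u (S = 210.2): V_u = e^(−0.01)·[0.4501·134.8625 + 0.5499·0.0000] = 60.0926
Node d (S = 94.25): V_d = e^(−0.01)·[0.4501·0.0000 + 0.5499·0.0000] = 0.0000
Node 0 (S = 145): V_0 = e^(−0.01)·[0.4501·60.0926 + 0.5499·0.0000] = 26.7763

$26.78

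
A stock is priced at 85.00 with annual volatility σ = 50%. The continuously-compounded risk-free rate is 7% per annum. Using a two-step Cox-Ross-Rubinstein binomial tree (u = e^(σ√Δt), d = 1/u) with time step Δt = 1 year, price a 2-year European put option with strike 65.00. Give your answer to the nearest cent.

CRR parameters: u = e^(σ√Δt) = e^(0.5·√1) = 1.6487, d = 1/u = 0.6065
Per-period rate: rΔt = 0.07·1 = 0.07, so R = e^0.07 = 1.0725
Risk-neutral probability p = (e^0.07 − 0.6065)/(1.6487 − 0.6065) = 0.4660/1.0422 = 0.4471
Terminal stock prices: S_uu = 231.1, S_ud = 85, S_dd = 31.27
Terminal payoffs (K − S): max(-166.1, 0) = 0, max(-20, 0) = 0, max(33.73, 0) = 33.73
Node u (S = 140.1): V_u = e^(−0.07)·[0.4471·0.0000 + 0.5529·0.0000] = 0.0000
Node d (S = 51.56): V_d = e^(−0.07)·[0.4471·0.0000 + 0.5529·33.7302] = 17.3882
Node 0 (S = 85): V_0 = e^(−0.07)·[0.4471·0.0000 + 0.5529·17.3882] = 8.9638

8.96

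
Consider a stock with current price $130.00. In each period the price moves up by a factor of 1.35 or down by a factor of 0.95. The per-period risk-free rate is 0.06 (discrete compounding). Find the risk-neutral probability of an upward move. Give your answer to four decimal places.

Risk-neutral probability p = (1 + 0.06 − 0.95)/(1.35 − 0.95) = 0.1100/0.4000 = 0.2750

p = 0.2750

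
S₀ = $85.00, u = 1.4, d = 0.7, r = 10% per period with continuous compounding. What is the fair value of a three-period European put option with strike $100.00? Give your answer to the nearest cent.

$13.44

Risk-neutral probability p = (e^0.1 − 0.7)/(1.4 − 0.7) = 0.4052/0.7000 = 0.5788
Terminal stock prices: S_uuu = 233.2, S_uud = 116.6, S_udd = 58.31, S_ddd = 29.15
Terminal payoffs (K − S): max(-133.2, 0) = 0, max(-16.62, 0) = 0, max(41.69, 0) = 41.69, max(70.84, 0) = 70.84
Node uu (S = 166.6): V_uu = e^(−0.1)·[0.5788·0.0000 + 0.4212·0.0000] = 0.0000
Node ud (S = 83.3): V_ud = e^(−0.1)·[0.5788·0.0000 + 0.4212·41.6900] = 15.8882
Node dd (S = 41.65): V_dd = e^(−0.1)·[0.5788·41.6900 + 0.4212·70.8450] = 48.8337
Node u (S = 119): V_u = e^(−0.1)·[0.5788·0.0000 + 0.4212·15.8882] = 6.0550
Node d (S = 59.5): V_d = e^(−0.1)·[0.5788·15.8882 + 0.4212·48.8337] = 26.9319
Node 0 (S = 85): V_0 = e^(−0.1)·[0.5788·6.0550 + 0.4212·26.9319] = 13.4351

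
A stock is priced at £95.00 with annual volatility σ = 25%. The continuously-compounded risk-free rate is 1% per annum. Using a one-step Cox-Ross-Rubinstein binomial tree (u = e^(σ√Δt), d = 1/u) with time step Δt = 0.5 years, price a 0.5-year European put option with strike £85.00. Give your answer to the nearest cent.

£2.84

CRR parameters: u = e^(σ√Δt) = e^(0.25·√0.5) = 1.1934, d = 1/u = 0.8380
Per-period rate: rΔt = 0.01·0.5 = 0.005, so R = e^0.005 = 1.0050
Risk-neutral probability p = (e^0.005 − 0.8380)/(1.1934 − 0.8380) = 0.1670/0.3554 = 0.4700
Terminal stock prices: S_u = 113.4, S_d = 79.61
Terminal payoffs (K − S): max(-28.37, 0) = 0, max(5.393, 0) = 5.393
Node 0 (S = 95): V_0 = e^(−0.005)·[0.4700·0.0000 + 0.5300·5.3931] = 2.8440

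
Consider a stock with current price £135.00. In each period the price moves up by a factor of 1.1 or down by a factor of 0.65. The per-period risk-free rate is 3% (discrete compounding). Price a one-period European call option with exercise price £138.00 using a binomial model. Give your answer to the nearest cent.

Risk-neutral probability p = (1 + 0.03 − 0.65)/(1.1 − 0.65) = 0.3800/0.4500 = 0.8444
Terminal stock prices: S_u = 148.5, S_d = 87.75
Terminal payoffs (S − K): max(10.5, 0) = 10.5, max(-50.25, 0) = 0
Node 0 (S = 135): V_0 = 1/1.03·[0.8444·10.5000 + 0.1556·0.0000] = 8.6084

£8.61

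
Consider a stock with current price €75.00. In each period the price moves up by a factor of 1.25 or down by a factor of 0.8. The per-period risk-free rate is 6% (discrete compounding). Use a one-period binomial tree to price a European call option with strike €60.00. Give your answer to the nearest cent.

Risk-neutral probability p = (1 + 0.06 − 0.8)/(1.25 − 0.8) = 0.2600/0.4500 = 0.5778
Terminal stock prices: S_u = 93.75, S_d = 60
Terminal payoffs (S − K): max(33.75, 0) = 33.75, max(0, 0) = 0
Node 0 (S = 75): V_0 = 1/1.06·[0.5778·33.7500 + 0.4222·0.0000] = 18.3962

€18.40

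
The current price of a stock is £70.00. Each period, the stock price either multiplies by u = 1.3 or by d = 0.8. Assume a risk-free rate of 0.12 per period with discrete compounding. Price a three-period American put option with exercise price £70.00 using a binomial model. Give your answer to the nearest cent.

£5.19

Risk-neutral probability p = (1 + 0.12 − 0.8)/(1.3 − 0.8) = 0.3200/0.5000 = 0.6400
Terminal stock prices: S_uuu = 153.8, S_uud = 94.64, S_udd = 58.24, S_ddd = 35.84
Terminal payoffs (K − S): max(-83.79, 0) = 0, max(-24.64, 0) = 0, max(11.76, 0) = 11.76, max(34.16, 0) = 34.16
Node uu (S = 118.3): continuation = 1/1.12·[0.6400·0.0000 + 0.3600·0.0000] = 0.0000; exercise value = 0.0000 ≤ continuation, so V_uu = 0.0000
Node ud (S = 72.8): continuation = 1/1.12·[0.6400·0.0000 + 0.3600·11.7600] = 3.7800; exercise value = 0.0000 ≤ continuation, so V_ud = 3.7800
Node dd (S = 44.8): continuation = 1/1.12·[0.6400·11.7600 + 0.3600·34.1600] = 17.7000; exercise value = 25.2000 > continuation, so V_dd = 25.2000 (exercise)
Node u (S = 91): continuation = 1/1.12·[0.6400·0.0000 + 0.3600·3.7800] = 1.2150; exercise value = 0.0000 ≤ continuation, so V_u = 1.2150
Node d (S = 56): continuation = 1/1.12·[0.6400·3.7800 + 0.3600·25.2000] = 10.2600; exercise value = 14.0000 > continuation, so V_d = 14.0000 (exercise)
Node 0 (S = 70): continuation = 1/1.12·[0.6400·1.2150 + 0.3600·14.0000] = 5.1943; exercise value = 0.0000 ≤ continuation, so V_0 = 5.1943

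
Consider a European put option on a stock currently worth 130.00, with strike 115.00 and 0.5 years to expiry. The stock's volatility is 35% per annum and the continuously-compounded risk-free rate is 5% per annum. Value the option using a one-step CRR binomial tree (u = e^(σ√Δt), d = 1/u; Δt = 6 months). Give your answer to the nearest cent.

6.73

CRR parameters: u = e^(σ√Δt) = e^(0.35·√0.5) = 1.2808, d = 1/u = 0.7808
Per-period rate: rΔt = 0.05·0.5 = 0.025, so R = e^0.025 = 1.0253
Risk-neutral probability p = (e^0.025 − 0.7808)/(1.2808 − 0.7808) = 0.2446/0.5000 = 0.4891
Terminal stock prices: S_u = 166.5, S_d = 101.5
Terminal payoffs (K − S): max(-51.5, 0) = 0, max(13.5, 0) = 13.5
Node 0 (S = 130): V_0 = e^(−0.025)·[0.4891·0.0000 + 0.5109·13.5012] = 6.7279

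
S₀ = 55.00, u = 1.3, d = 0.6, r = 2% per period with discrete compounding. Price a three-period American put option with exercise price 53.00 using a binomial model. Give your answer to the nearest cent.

Risk-neutral probability p = (1 + 0.02 − 0.6)/(1.3 − 0.6) = 0.4200/0.7000 = 0.6000
Terminal stock prices: S_uuu = 120.8, S_uud = 55.77, S_udd = 25.74, S_ddd = 11.88
Terminal payoffs (K − S): max(-67.84, 0) = 0, max(-2.77, 0) = 0, max(27.26, 0) = 27.26, max(41.12, 0) = 41.12
Node uu (S = 92.95): continuation = 1/1.02·[0.6000·0.0000 + 0.4000·0.0000] = 0.0000; exercise value = 0.0000 ≤ continuation, so V_uu = 0.0000
Node ud (S = 42.9): continuation = 1/1.02·[0.6000·0.0000 + 0.4000·27.2600] = 10.6902; exercise value = 10.1000 ≤ continuation, so V_ud = 10.6902
Node dd (S = 19.8): continuation = 1/1.02·[0.6000·27.2600 + 0.4000·41.1200] = 32.1608; exercise value = 33.2000 > continuation, so V_dd = 33.2000 (exercise)
Node u (S = 71.5): continuation = 1/1.02·[0.6000·0.0000 + 0.4000·10.6902] = 4.1922; exercise value = 0.0000 ≤ continuation, so V_u = 4.1922
Node d (S = 33): continuation = 1/1.02·[0.6000·10.6902 + 0.4000·33.2000] = 19.3080; exercise value = 20.0000 > continuation, so V_d = 20.0000 (exercise)
Node 0 (S = 55): continuation = 1/1.02·[0.6000·4.1922 + 0.4000·20.0000] = 10.3092; exercise value = 0.0000 ≤ continuation, so V_0 = 10.3092

10.31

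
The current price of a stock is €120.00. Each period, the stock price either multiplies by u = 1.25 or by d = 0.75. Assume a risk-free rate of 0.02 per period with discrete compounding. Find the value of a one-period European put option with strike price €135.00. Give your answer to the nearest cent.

€20.29

Risk-neutral probability p = (1 + 0.02 − 0.75)/(1.25 − 0.75) = 0.2700/0.5000 = 0.5400
Terminal stock prices: S_u = 150, S_d = 90
Terminal payoffs (K − S): max(-15, 0) = 0, max(45, 0) = 45
Node 0 (S = 120): V_0 = 1/1.02·[0.5400·0.0000 + 0.4600·45.0000] = 20.2941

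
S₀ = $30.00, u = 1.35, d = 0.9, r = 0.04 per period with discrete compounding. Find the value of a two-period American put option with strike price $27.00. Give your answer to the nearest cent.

$1.18

Risk-neutral probability p = (1 + 0.04 − 0.9)/(1.35 − 0.9) = 0.1400/0.4500 = 0.3111
Terminal stock prices: S_uu = 54.68, S_ud = 36.45, S_dd = 24.3
Terminal payoffs (K − S): max(-27.68, 0) = 0, max(-9.45, 0) = 0, max(2.7, 0) = 2.7
Node u (S = 40.5): continuation = 1/1.04·[0.3111·0.0000 + 0.6889·0.0000] = 0.0000; exercise value = 0.0000 ≤ continuation, so V_u = 0.0000
Node d (S = 27): continuation = 1/1.04·[0.3111·0.0000 + 0.6889·2.7000] = 1.7885; exercise value = 0.0000 ≤ continuation, so V_d = 1.7885
Node 0 (S = 30): continuation = 1/1.04·[0.3111·0.0000 + 0.6889·1.7885] = 1.1847; exercise value = 0.0000 ≤ continuation, so V_0 = 1.1847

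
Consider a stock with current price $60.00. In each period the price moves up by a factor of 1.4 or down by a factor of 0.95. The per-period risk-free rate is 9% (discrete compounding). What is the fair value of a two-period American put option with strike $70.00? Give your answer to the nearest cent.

$10.00

Risk-neutral probability p = (1 + 0.09 − 0.95)/(1.4 − 0.95) = 0.1400/0.4500 = 0.3111
Terminal stock prices: S_uu = 117.6, S_ud = 79.8, S_dd = 54.15
Terminal payoffs (K − S): max(-47.6, 0) = 0, max(-9.8, 0) = 0, max(15.85, 0) = 15.85
Node u (S = 84): continuation = 1/1.09·[0.3111·0.0000 + 0.6889·0.0000] = 0.0000; exercise value = 0.0000 ≤ continuation, so V_u = 0.0000
Node d (S = 57): continuation = 1/1.09·[0.3111·0.0000 + 0.6889·15.8500] = 10.0173; exercise value = 13.0000 > continuation, so V_d = 13.0000 (exercise)
Node 0 (S = 60): continuation = 1/1.09·[0.3111·0.0000 + 0.6889·13.0000] = 8.2161; exercise value = 10.0000 > continuation, so V_0 = 10.0000 (exercise)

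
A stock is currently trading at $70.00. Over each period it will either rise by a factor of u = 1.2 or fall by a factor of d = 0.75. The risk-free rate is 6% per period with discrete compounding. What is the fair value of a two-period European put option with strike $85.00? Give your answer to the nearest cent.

Risk-neutral probability p = (1 + 0.06 − 0.75)/(1.2 − 0.75) = 0.3100/0.4500 = 0.6889
Terminal stock prices: S_uu = 100.8, S_ud = 63, S_dd = 39.38
Terminal payoffs (K − S): max(-15.8, 0) = 0, max(22, 0) = 22, max(45.62, 0) = 45.62
Node u (S = 84): V_u = 1/1.06·[0.6889·0.0000 + 0.3111·22.0000] = 6.4570
Node d (S = 52.5): V_d = 1/1.06·[0.6889·22.0000 + 0.3111·45.6250] = 27.6887
Node 0 (S = 70): V_0 = 1/1.06·[0.6889·6.4570 + 0.3111·27.6887] = 12.3230

$12.32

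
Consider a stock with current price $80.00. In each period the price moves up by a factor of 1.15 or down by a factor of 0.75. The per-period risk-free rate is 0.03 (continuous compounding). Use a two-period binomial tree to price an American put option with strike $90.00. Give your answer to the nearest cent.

$12.85

Risk-neutral probability p = (e^0.03 − 0.75)/(1.15 − 0.75) = 0.2805/0.4000 = 0.7011
Terminal stock prices: S_uu = 105.8, S_ud = 69, S_dd = 45
Terminal payoffs (K − S): max(-15.8, 0) = 0, max(21, 0) = 21, max(45, 0) = 45
Node u (S = 92): continuation = e^(−0.03)·[0.7011·0.0000 + 0.2989·21.0000] = 6.0906; exercise value = 0.0000 ≤ continuation, so V_u = 6.0906
Node d (S = 60): continuation = e^(−0.03)·[0.7011·21.0000 + 0.2989·45.0000] = 27.3401; exercise value = 30.0000 > continuation, so V_d = 30.0000 (exercise)
Node 0 (S = 80): continuation = e^(−0.03)·[0.7011·6.0906 + 0.2989·30.0000] = 12.8451; exercise value = 10.0000 ≤ continuation, so V_0 = 12.8451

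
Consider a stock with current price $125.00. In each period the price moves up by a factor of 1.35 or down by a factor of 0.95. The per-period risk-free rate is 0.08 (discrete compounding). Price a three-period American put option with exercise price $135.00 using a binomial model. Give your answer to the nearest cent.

Risk-neutral probability p = (1 + 0.08 − 0.95)/(1.35 − 0.95) = 0.1300/0.4000 = 0.3250
Terminal stock prices: S_uuu = 307.5, S_uud = 216.4, S_udd = 152.3, S_ddd = 107.2
Terminal payoffs (K − S): max(-172.5, 0) = 0, max(-81.42, 0) = 0, max(-17.3, 0) = 0, max(27.83, 0) = 27.83
Node uu (S = 227.8): continuation = 1/1.08·[0.3250·0.0000 + 0.6750·0.0000] = 0.0000; exercise value = 0.0000 ≤ continuation, so V_uu = 0.0000
Node ud (S = 160.3): continuation = 1/1.08·[0.3250·0.0000 + 0.6750·0.0000] = 0.0000; exercise value = 0.0000 ≤ continuation, so V_ud = 0.0000
Node dd (S = 112.8): continuation = 1/1.08·[0.3250·0.0000 + 0.6750·27.8281] = 17.3926; exercise value = 22.1875 > continuation, so V_dd = 22.1875 (exercise)
Node u (S = 168.8): continuation = 1/1.08·[0.3250·0.0000 + 0.6750·0.0000] = 0.0000; exercise value = 0.0000 ≤ continuation, so V_u = 0.0000
Node d (S = 118.8): continuation = 1/1.08·[0.3250·0.0000 + 0.6750·22.1875] = 13.8672; exercise value = 16.2500 > continuation, so V_d = 16.2500 (exercise)
Node 0 (S = 125): continuation = 1/1.08·[0.3250·0.0000 + 0.6750·16.2500] = 10.1562; exercise value = 10.0000 ≤ continuation, so V_0 = 10.1562

$10.16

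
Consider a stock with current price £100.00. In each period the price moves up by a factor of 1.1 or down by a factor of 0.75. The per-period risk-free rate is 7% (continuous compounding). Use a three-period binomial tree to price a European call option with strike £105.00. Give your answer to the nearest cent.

Risk-neutral probability p = (e^0.07 − 0.75)/(1.1 − 0.75) = 0.3225/0.3500 = 0.9215
Terminal stock prices: S_uuu = 133.1, S_uud = 90.75, S_udd = 61.88, S_ddd = 42.19
Terminal payoffs (S − K): max(28.1, 0) = 28.1, max(-14.25, 0) = 0, max(-43.12, 0) = 0, max(-62.81, 0) = 0
Node uu (S = 121): V_uu = e^(−0.07)·[0.9215·28.1000 + 0.0785·0.0000] = 24.1423
Node ud (S = 82.5): V_ud = e^(−0.07)·[0.9215·0.0000 + 0.0785·0.0000] = 0.0000
Node dd (S = 56.25): V_dd = e^(−0.07)·[0.9215·0.0000 + 0.0785·0.0000] = 0.0000
Node u (S = 110): V_u = e^(−0.07)·[0.9215·24.1423 + 0.0785·0.0000] = 20.7420
Node d (S = 75): V_d = e^(−0.07)·[0.9215·0.0000 + 0.0785·0.0000] = 0.0000
Node 0 (S = 100): V_0 = e^(−0.07)·[0.9215·20.7420 + 0.0785·0.0000] = 17.8206

£17.82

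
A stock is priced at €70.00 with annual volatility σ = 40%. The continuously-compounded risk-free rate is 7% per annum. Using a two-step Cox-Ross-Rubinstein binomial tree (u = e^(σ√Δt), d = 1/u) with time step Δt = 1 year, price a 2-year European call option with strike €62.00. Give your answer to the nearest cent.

CRR parameters: u = e^(σ√Δt) = e^(0.4·√1) = 1.4918, d = 1/u = 0.6703
Per-period rate: rΔt = 0.07·1 = 0.07, so R = e^0.07 = 1.0725
Risk-neutral probability p = (e^0.07 − 0.6703)/(1.4918 − 0.6703) = 0.4022/0.8215 = 0.4896
Terminal stock prices: S_uu = 155.8, S_ud = 70, S_dd = 31.45
Terminal payoffs (S − K): max(93.79, 0) = 93.79, max(8, 0) = 8, max(-30.55, 0) = 0
Node u (S = 104.4): V_u = e^(−0.07)·[0.4896·93.7879 + 0.5104·8.0000] = 46.6193
Node d (S = 46.92): V_d = e^(−0.07)·[0.4896·8.0000 + 0.5104·0.0000] = 3.6518
Node 0 (S = 70): V_0 = e^(−0.07)·[0.4896·46.6193 + 0.5104·3.6518] = 23.0186

€23.02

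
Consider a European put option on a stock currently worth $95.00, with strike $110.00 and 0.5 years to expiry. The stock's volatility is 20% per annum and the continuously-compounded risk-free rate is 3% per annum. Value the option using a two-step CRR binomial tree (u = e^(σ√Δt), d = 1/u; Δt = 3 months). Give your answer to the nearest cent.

$14.92

CRR parameters: u = e^(σ√Δt) = e^(0.2·√0.25) = 1.1052, d = 1/u = 0.9048
Per-period rate: rΔt = 0.03·0.25 = 0.0075, so R = e^0.0075 = 1.0075
Risk-neutral probability p = (e^0.0075 − 0.9048)/(1.1052 − 0.9048) = 0.1027/0.2003 = 0.5126
Terminal stock prices: S_uu = 116, S_ud = 95, S_dd = 77.78
Terminal payoffs (K − S): max(-6.033, 0) = 0, max(15, 0) = 15, max(32.22, 0) = 32.22
Node u (S = 105): V_u = e^(−0.0075)·[0.5126·0.0000 + 0.4874·15.0000] = 7.2564
Node d (S = 85.96): V_d = e^(−0.0075)·[0.5126·15.0000 + 0.4874·32.2206] = 23.2185
Node 0 (S = 95): V_0 = e^(−0.0075)·[0.5126·7.2564 + 0.4874·23.2185] = 14.9240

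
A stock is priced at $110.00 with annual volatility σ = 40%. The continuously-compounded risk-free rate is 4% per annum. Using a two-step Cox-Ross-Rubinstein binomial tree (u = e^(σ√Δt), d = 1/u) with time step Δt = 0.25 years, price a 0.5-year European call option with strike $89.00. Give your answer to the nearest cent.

CRR parameters: u = e^(σ√Δt) = e^(0.4·√0.25) = 1.2214, d = 1/u = 0.8187
Per-period rate: rΔt = 0.04·0.25 = 0.01, so R = e^0.01 = 1.0101
Risk-neutral probability p = (e^0.01 − 0.8187)/(1.2214 − 0.8187) = 0.1913/0.4027 = 0.4751
Terminal stock prices: S_uu = 164.1, S_ud = 110, S_dd = 73.74
Terminal payoffs (S − K): max(75.1, 0) = 75.1, max(21, 0) = 21, max(-15.26, 0) = 0
Node u (S = 134.4): V_u = e^(−0.01)·[0.4751·75.1007 + 0.5249·21.0000] = 46.2399
Node d (S = 90.06): V_d = e^(−0.01)·[0.4751·21.0000 + 0.5249·0.0000] = 9.8783
Node 0 (S = 110): V_0 = e^(−0.01)·[0.4751·46.2399 + 0.5249·9.8783] = 26.8844

$26.88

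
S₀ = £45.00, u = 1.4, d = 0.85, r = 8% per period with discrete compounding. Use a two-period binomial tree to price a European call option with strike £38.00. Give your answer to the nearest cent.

Risk-neutral probability p = (1 + 0.08 − 0.85)/(1.4 − 0.85) = 0.2300/0.5500 = 0.4182
Terminal stock prices: S_uu = 88.2, S_ud = 53.55, S_dd = 32.51
Terminal payoffs (S − K): max(50.2, 0) = 50.2, max(15.55, 0) = 15.55, max(-5.488, 0) = 0
Node u (S = 63): V_u = 1/1.08·[0.4182·50.2000 + 0.5818·15.5500] = 27.8148
Node d (S = 38.25): V_d = 1/1.08·[0.4182·15.5500 + 0.5818·0.0000] = 6.0210
Node 0 (S = 45): V_0 = 1/1.08·[0.4182·27.8148 + 0.5818·6.0210] = 14.0137

£14.01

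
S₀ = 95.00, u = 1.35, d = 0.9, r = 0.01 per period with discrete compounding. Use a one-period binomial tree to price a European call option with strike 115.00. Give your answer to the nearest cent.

Risk-neutral probability p = (1 + 0.01 − 0.9)/(1.35 − 0.9) = 0.1100/0.4500 = 0.2444
Terminal stock prices: S_u = 128.2, S_d = 85.5
Terminal payoffs (S − K): max(13.25, 0) = 13.25, max(-29.5, 0) = 0
Node 0 (S = 95): V_0 = 1/1.01·[0.2444·13.2500 + 0.7556·0.0000] = 3.2068

3.21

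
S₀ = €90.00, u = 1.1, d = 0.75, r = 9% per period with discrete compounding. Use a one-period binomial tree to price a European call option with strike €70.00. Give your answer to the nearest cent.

Risk-neutral probability p = (1 + 0.09 − 0.75)/(1.1 − 0.75) = 0.3400/0.3500 = 0.9714
Terminal stock prices: S_u = 99, S_d = 67.5
Terminal payoffs (S − K): max(29, 0) = 29, max(-2.5, 0) = 0
Node 0 (S = 90): V_0 = 1/1.09·[0.9714·29.0000 + 0.0286·0.0000] = 25.8453

€25.85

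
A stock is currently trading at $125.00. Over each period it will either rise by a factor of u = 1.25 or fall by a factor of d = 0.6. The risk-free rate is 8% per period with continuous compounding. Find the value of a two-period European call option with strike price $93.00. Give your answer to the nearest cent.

$48.44

Risk-neutral probability p = (e^0.08 − 0.6)/(1.25 − 0.6) = 0.4833/0.6500 = 0.7435
Terminal stock prices: S_uu = 195.3, S_ud = 93.75, S_dd = 45
Terminal payoffs (S − K): max(102.3, 0) = 102.3, max(0.75, 0) = 0.75, max(-48, 0) = 0
Node u (S = 156.2): V_u = e^(−0.08)·[0.7435·102.3125 + 0.2565·0.7500] = 70.4002
Node d (S = 75): V_d = e^(−0.08)·[0.7435·0.7500 + 0.2565·0.0000] = 0.5148
Node 0 (S = 125): V_0 = e^(−0.08)·[0.7435·70.4002 + 0.2565·0.5148] = 48.4413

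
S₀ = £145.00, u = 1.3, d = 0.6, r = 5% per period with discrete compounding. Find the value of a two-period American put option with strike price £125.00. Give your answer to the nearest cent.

£15.40

Risk-neutral probability p = (1 + 0.05 − 0.6)/(1.3 − 0.6) = 0.4500/0.7000 = 0.6429
Terminal stock prices: S_uu = 245.1, S_ud = 113.1, S_dd = 52.2
Terminal payoffs (K − S): max(-120.1, 0) = 0, max(11.9, 0) = 11.9, max(72.8, 0) = 72.8
Node u (S = 188.5): continuation = 1/1.05·[0.6429·0.0000 + 0.3571·11.9000] = 4.0476; exercise value = 0.0000 ≤ continuation, so V_u = 4.0476
Node d (S = 87): continuation = 1/1.05·[0.6429·11.9000 + 0.3571·72.8000] = 32.0476; exercise value = 38.0000 > continuation, so V_d = 38.0000 (exercise)
Node 0 (S = 145): continuation = 1/1.05·[0.6429·4.0476 + 0.3571·38.0000] = 15.4033; exercise value = 0.0000 ≤ continuation, so V_0 = 15.4033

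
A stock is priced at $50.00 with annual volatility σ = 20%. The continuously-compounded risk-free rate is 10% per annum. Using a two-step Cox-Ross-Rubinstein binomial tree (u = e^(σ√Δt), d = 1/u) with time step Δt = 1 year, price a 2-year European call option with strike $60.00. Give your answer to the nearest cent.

$6.05

CRR parameters: u = e^(σ√Δt) = e^(0.2·√1) = 1.2214, d = 1/u = 0.8187
Per-period rate: rΔt = 0.1·1 = 0.1, so R = e^0.1 = 1.1052
Risk-neutral probability p = (e^0.1 − 0.8187)/(1.2214 − 0.8187) = 0.2864/0.4027 = 0.7113
Terminal stock prices: S_uu = 74.59, S_ud = 50, S_dd = 33.52
Terminal payoffs (S − K): max(14.59, 0) = 14.59, max(-10, 0) = 0, max(-26.48, 0) = 0
Node u (S = 61.07): V_u = e^(−0.1)·[0.7113·14.5912 + 0.2887·0.0000] = 9.3917
Node d (S = 40.94): V_d = e^(−0.1)·[0.7113·0.0000 + 0.2887·0.0000] = 0.0000
Node 0 (S = 50): V_0 = e^(−0.1)·[0.7113·9.3917 + 0.2887·0.0000] = 6.0450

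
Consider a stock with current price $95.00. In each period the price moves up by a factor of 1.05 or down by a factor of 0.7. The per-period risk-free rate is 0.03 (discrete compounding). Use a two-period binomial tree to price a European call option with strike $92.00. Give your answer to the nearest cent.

Risk-neutral probability p = (1 + 0.03 − 0.7)/(1.05 − 0.7) = 0.3300/0.3500 = 0.9429
Terminal stock prices: S_uu = 104.7, S_ud = 69.82, S_dd = 46.55
Terminal payoffs (S − K): max(12.74, 0) = 12.74, max(-22.18, 0) = 0, max(-45.45, 0) = 0
Node u (S = 99.75): V_u = 1/1.03·[0.9429·12.7375 + 0.0571·0.0000] = 11.6598
Node d (S = 66.5): V_d = 1/1.03·[0.9429·0.0000 + 0.0571·0.0000] = 0.0000
Node 0 (S = 95): V_0 = 1/1.03·[0.9429·11.6598 + 0.0571·0.0000] = 10.6734

$10.67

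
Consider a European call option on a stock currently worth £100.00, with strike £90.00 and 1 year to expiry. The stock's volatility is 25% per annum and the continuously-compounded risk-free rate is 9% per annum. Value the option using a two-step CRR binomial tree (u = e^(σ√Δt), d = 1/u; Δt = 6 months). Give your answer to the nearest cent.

£20.85

CRR parameters: u = e^(σ√Δt) = e^(0.25·√0.5) = 1.1934, d = 1/u = 0.8380
Per-period rate: rΔt = 0.09·0.5 = 0.045, so R = e^0.045 = 1.0460
Risk-neutral probability p = (e^0.045 − 0.8380)/(1.1934 − 0.8380) = 0.2081/0.3554 = 0.5854
Terminal stock prices: S_uu = 142.4, S_ud = 100, S_dd = 70.22
Terminal payoffs (S − K): max(52.41, 0) = 52.41, max(10, 0) = 10, max(-19.78, 0) = 0
Node u (S = 119.3): V_u = e^(−0.045)·[0.5854·52.4119 + 0.4146·10.0000] = 33.2967
Node d (S = 83.8): V_d = e^(−0.045)·[0.5854·10.0000 + 0.4146·0.0000] = 5.5967
Node 0 (S = 100): V_0 = e^(−0.045)·[0.5854·33.2967 + 0.4146·5.5967] = 20.8533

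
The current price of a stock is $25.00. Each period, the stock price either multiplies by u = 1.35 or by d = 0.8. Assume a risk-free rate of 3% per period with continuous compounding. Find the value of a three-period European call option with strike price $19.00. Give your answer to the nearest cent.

$8.75

Risk-neutral probability p = (e^0.03 − 0.8)/(1.35 − 0.8) = 0.2305/0.5500 = 0.4190
Terminal stock prices: S_uuu = 61.51, S_uud = 36.45, S_udd = 21.6, S_ddd = 12.8
Terminal payoffs (S − K): max(42.51, 0) = 42.51, max(17.45, 0) = 17.45, max(2.6, 0) = 2.6, max(-6.2, 0) = 0
Node uu (S = 45.56): V_uu = e^(−0.03)·[0.4190·42.5094 + 0.5810·17.4500] = 27.1240
Node ud (S = 27): V_ud = e^(−0.03)·[0.4190·17.4500 + 0.5810·2.6000] = 8.5615
Node dd (S = 16): V_dd = e^(−0.03)·[0.4190·2.6000 + 0.5810·0.0000] = 1.0572
Node u (S = 33.75): V_u = e^(−0.03)·[0.4190·27.1240 + 0.5810·8.5615] = 15.8565
Node d (S = 20): V_d = e^(−0.03)·[0.4190·8.5615 + 0.5810·1.0572] = 4.0774
Node 0 (S = 25): V_0 = e^(−0.03)·[0.4190·15.8565 + 0.5810·4.0774] = 8.7466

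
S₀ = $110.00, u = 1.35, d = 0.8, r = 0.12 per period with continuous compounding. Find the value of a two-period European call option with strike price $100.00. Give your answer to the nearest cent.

$35.15

Risk-neutral probability p = (e^0.12 − 0.8)/(1.35 − 0.8) = 0.3275/0.5500 = 0.5954
Terminal stock prices: S_uu = 200.5, S_ud = 118.8, S_dd = 70.4
Terminal payoffs (S − K): max(100.5, 0) = 100.5, max(18.8, 0) = 18.8, max(-29.6, 0) = 0
Node u (S = 148.5): V_u = e^(−0.12)·[0.5954·100.4750 + 0.4046·18.8000] = 59.8080
Node d (S = 88): V_d = e^(−0.12)·[0.5954·18.8000 + 0.4046·0.0000] = 9.9286
Node 0 (S = 110): V_0 = e^(−0.12)·[0.5954·59.8080 + 0.4046·9.9286] = 35.1479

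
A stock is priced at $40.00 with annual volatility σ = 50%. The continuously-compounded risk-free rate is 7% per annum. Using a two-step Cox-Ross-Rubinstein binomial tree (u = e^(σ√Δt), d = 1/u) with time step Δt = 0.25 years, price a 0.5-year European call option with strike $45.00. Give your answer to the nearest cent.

$4.52

CRR parameters: u = e^(σ√Δt) = e^(0.5·√0.25) = 1.2840, d = 1/u = 0.7788
Per-period rate: rΔt = 0.07·0.25 = 0.0175, so R = e^0.0175 = 1.0177
Risk-neutral probability p = (e^0.0175 − 0.7788)/(1.2840 − 0.7788) = 0.2389/0.5052 = 0.4728
Terminal stock prices: S_uu = 65.95, S_ud = 40, S_dd = 24.26
Terminal payoffs (S − K): max(20.95, 0) = 20.95, max(-5, 0) = 0, max(-20.74, 0) = 0
Node u (S = 51.36): V_u = e^(−0.0175)·[0.4728·20.9489 + 0.5272·0.0000] = 9.7321
Node d (S = 31.15): V_d = e^(−0.0175)·[0.4728·0.0000 + 0.5272·0.0000] = 0.0000
Node 0 (S = 40): V_0 = e^(−0.0175)·[0.4728·9.7321 + 0.5272·0.0000] = 4.5212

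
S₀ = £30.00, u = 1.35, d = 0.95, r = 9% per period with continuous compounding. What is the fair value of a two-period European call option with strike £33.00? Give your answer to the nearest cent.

£4.46

Risk-neutral probability p = (e^0.09 − 0.95)/(1.35 − 0.95) = 0.1442/0.4000 = 0.3604
Terminal stock prices: S_uu = 54.68, S_ud = 38.48, S_dd = 27.07
Terminal payoffs (S − K): max(21.68, 0) = 21.68, max(5.475, 0) = 5.475, max(-5.925, 0) = 0
Node u (S = 40.5): V_u = e^(−0.09)·[0.3604·21.6750 + 0.6396·5.4750] = 10.3403
Node d (S = 28.5): V_d = e^(−0.09)·[0.3604·5.4750 + 0.6396·0.0000] = 1.8035
Node 0 (S = 30): V_0 = e^(−0.09)·[0.3604·10.3403 + 0.6396·1.8035] = 4.4604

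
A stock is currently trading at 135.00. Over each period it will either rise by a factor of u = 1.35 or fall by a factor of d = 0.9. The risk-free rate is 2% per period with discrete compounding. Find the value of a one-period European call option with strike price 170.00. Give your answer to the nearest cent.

3.20

Risk-neutral probability p = (1 + 0.02 − 0.9)/(1.35 − 0.9) = 0.1200/0.4500 = 0.2667
Terminal stock prices: S_u = 182.2, S_d = 121.5
Terminal payoffs (S − K): max(12.25, 0) = 12.25, max(-48.5, 0) = 0
Node 0 (S = 135): V_0 = 1/1.02·[0.2667·12.2500 + 0.7333·0.0000] = 3.2026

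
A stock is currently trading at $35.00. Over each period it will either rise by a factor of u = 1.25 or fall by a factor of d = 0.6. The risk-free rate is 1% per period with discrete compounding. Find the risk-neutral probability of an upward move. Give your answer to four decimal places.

Risk-neutral probability p = (1 + 0.01 − 0.6)/(1.25 − 0.6) = 0.4100/0.6500 = 0.6308

p = 0.6308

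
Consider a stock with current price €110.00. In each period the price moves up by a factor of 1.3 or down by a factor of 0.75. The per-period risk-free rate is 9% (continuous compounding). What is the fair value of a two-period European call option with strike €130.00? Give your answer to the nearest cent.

€18.28

Risk-neutral probability p = (e^0.09 − 0.75)/(1.3 − 0.75) = 0.3442/0.5500 = 0.6258
Terminal stock prices: S_uu = 185.9, S_ud = 107.2, S_dd = 61.88
Terminal payoffs (S − K): max(55.9, 0) = 55.9, max(-22.75, 0) = 0, max(-68.12, 0) = 0
Node u (S = 143): V_u = e^(−0.09)·[0.6258·55.9000 + 0.3742·0.0000] = 31.9699
Node d (S = 82.5): V_d = e^(−0.09)·[0.6258·0.0000 + 0.3742·0.0000] = 0.0000
Node 0 (S = 110): V_0 = e^(−0.09)·[0.6258·31.9699 + 0.3742·0.0000] = 18.2840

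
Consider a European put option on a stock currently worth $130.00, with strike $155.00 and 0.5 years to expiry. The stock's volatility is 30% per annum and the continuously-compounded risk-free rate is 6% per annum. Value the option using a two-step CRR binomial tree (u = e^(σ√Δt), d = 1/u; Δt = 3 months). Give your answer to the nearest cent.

CRR parameters: u = e^(σ√Δt) = e^(0.3·√0.25) = 1.1618, d = 1/u = 0.8607
Per-period rate: rΔt = 0.06·0.25 = 0.015, so R = e^0.015 = 1.0151
Risk-neutral probability p = (e^0.015 − 0.8607)/(1.1618 − 0.8607) = 0.1544/0.3011 = 0.5128
Terminal stock prices: S_uu = 175.5, S_ud = 130, S_dd = 96.31
Terminal payoffs (K − S): max(-20.48, 0) = 0, max(25, 0) = 25, max(58.69, 0) = 58.69
Node u (S = 151): V_u = e^(−0.015)·[0.5128·0.0000 + 0.4872·25.0000] = 11.9997
Node d (S = 111.9): V_d = e^(−0.015)·[0.5128·25.0000 + 0.4872·58.6936] = 40.8003
Node 0 (S = 130): V_0 = e^(−0.015)·[0.5128·11.9997 + 0.4872·40.8003] = 25.6450

$25.64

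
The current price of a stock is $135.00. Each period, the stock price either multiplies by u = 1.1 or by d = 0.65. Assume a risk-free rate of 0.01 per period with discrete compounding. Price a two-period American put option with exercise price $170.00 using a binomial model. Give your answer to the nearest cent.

$35.00

Risk-neutral probability p = (1 + 0.01 − 0.65)/(1.1 − 0.65) = 0.3600/0.4500 = 0.8000
Terminal stock prices: S_uu = 163.4, S_ud = 96.53, S_dd = 57.04
Terminal payoffs (K − S): max(6.65, 0) = 6.65, max(73.47, 0) = 73.47, max(113, 0) = 113
Node u (S = 148.5): continuation = 1/1.01·[0.8000·6.6500 + 0.2000·73.4750] = 19.8168; exercise value = 21.5000 > continuation, so V_u = 21.5000 (exercise)
Node d (S = 87.75): continuation = 1/1.01·[0.8000·73.4750 + 0.2000·112.9625] = 80.5668; exercise value = 82.2500 > continuation, so V_d = 82.2500 (exercise)
Node 0 (S = 135): continuation = 1/1.01·[0.8000·21.5000 + 0.2000·82.2500] = 33.3168; exercise value = 35.0000 > continuation, so V_0 = 35.0000 (exercise)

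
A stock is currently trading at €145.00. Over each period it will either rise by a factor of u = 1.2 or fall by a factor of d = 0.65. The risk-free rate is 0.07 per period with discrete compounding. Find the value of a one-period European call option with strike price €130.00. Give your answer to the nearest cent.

€31.40

Risk-neutral probability p = (1 + 0.07 − 0.65)/(1.2 − 0.65) = 0.4200/0.5500 = 0.7636
Terminal stock prices: S_u = 174, S_d = 94.25
Terminal payoffs (S − K): max(44, 0) = 44, max(-35.75, 0) = 0
Node 0 (S = 145): V_0 = 1/1.07·[0.7636·44.0000 + 0.2364·0.0000] = 31.4019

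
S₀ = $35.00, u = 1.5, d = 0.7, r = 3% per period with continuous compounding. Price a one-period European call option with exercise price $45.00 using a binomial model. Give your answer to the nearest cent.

$3.01

Risk-neutral probability p = (e^0.03 − 0.7)/(1.5 − 0.7) = 0.3305/0.8000 = 0.4131
Terminal stock prices: S_u = 52.5, S_d = 24.5
Terminal payoffs (S − K): max(7.5, 0) = 7.5, max(-20.5, 0) = 0
Node 0 (S = 35): V_0 = e^(−0.03)·[0.4131·7.5000 + 0.5869·0.0000] = 3.0065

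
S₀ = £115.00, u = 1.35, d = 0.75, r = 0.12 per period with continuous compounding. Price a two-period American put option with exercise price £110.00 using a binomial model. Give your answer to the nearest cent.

£7.81

Risk-neutral probability p = (e^0.12 − 0.75)/(1.35 − 0.75) = 0.3775/0.6000 = 0.6292
Terminal stock prices: S_uu = 209.6, S_ud = 116.4, S_dd = 64.69
Terminal payoffs (K − S): max(-99.59, 0) = 0, max(-6.438, 0) = 0, max(45.31, 0) = 45.31
Node u (S = 155.2): continuation = e^(−0.12)·[0.6292·0.0000 + 0.3708·0.0000] = 0.0000; exercise value = 0.0000 ≤ continuation, so V_u = 0.0000
Node d (S = 86.25): continuation = e^(−0.12)·[0.6292·0.0000 + 0.3708·45.3125] = 14.9035; exercise value = 23.7500 > continuation, so V_d = 23.7500 (exercise)
Node 0 (S = 115): continuation = e^(−0.12)·[0.6292·0.0000 + 0.3708·23.7500] = 7.8115; exercise value = 0.0000 ≤ continuation, so V_0 = 7.8115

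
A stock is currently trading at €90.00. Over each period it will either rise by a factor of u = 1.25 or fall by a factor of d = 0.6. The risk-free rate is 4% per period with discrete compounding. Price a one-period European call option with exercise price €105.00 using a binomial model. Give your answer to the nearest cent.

Risk-neutral probability p = (1 + 0.04 − 0.6)/(1.25 − 0.6) = 0.4400/0.6500 = 0.6769
Terminal stock prices: S_u = 112.5, S_d = 54
Terminal payoffs (S − K): max(7.5, 0) = 7.5, max(-51, 0) = 0
Node 0 (S = 90): V_0 = 1/1.04·[0.6769·7.5000 + 0.3231·0.0000] = 4.8817

€4.88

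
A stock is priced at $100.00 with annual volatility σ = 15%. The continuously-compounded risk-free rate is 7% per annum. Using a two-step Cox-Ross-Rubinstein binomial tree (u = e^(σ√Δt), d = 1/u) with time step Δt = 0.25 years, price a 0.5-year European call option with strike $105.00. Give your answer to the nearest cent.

CRR parameters: u = e^(σ√Δt) = e^(0.15·√0.25) = 1.0779, d = 1/u = 0.9277
Per-period rate: rΔt = 0.07·0.25 = 0.0175, so R = e^0.0175 = 1.0177
Risk-neutral probability p = (e^0.0175 − 0.9277)/(1.0779 − 0.9277) = 0.0899/0.1501 = 0.5988
Terminal stock prices: S_uu = 116.2, S_ud = 100, S_dd = 86.07
Terminal payoffs (S − K): max(11.18, 0) = 11.18, max(-5, 0) = 0, max(-18.93, 0) = 0
Node u (S = 107.8): V_u = e^(−0.0175)·[0.5988·11.1834 + 0.4012·0.0000] = 6.5809
Node d (S = 92.77): V_d = e^(−0.0175)·[0.5988·0.0000 + 0.4012·0.0000] = 0.0000
Node 0 (S = 100): V_0 = e^(−0.0175)·[0.5988·6.5809 + 0.4012·0.0000] = 3.8726

$3.87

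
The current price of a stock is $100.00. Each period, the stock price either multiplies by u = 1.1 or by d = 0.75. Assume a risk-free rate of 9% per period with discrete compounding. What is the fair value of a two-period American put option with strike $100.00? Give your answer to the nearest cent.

Risk-neutral probability p = (1 + 0.09 − 0.75)/(1.1 − 0.75) = 0.3400/0.3500 = 0.9714
Terminal stock prices: S_uu = 121, S_ud = 82.5, S_dd = 56.25
Terminal payoffs (K − S): max(-21, 0) = 0, max(17.5, 0) = 17.5, max(43.75, 0) = 43.75
Node u (S = 110): continuation = 1/1.09·[0.9714·0.0000 + 0.0286·17.5000] = 0.4587; exercise value = 0.0000 ≤ continuation, so V_u = 0.4587
Node d (S = 75): continuation = 1/1.09·[0.9714·17.5000 + 0.0286·43.7500] = 16.7431; exercise value = 25.0000 > continuation, so V_d = 25.0000 (exercise)
Node 0 (S = 100): continuation = 1/1.09·[0.9714·0.4587 + 0.0286·25.0000] = 1.0641; exercise value = 0.0000 ≤ continuation, so V_0 = 1.0641

$1.06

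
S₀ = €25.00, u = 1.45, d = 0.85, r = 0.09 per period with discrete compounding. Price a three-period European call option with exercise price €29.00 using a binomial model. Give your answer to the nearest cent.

Risk-neutral probability p = (1 + 0.09 − 0.85)/(1.45 − 0.85) = 0.2400/0.6000 = 0.4000
Terminal stock prices: S_uuu = 76.22, S_uud = 44.68, S_udd = 26.19, S_ddd = 15.35
Terminal payoffs (S − K): max(47.22, 0) = 47.22, max(15.68, 0) = 15.68, max(-2.809, 0) = 0, max(-13.65, 0) = 0
Node uu (S = 52.56): V_uu = 1/1.09·[0.4000·47.2156 + 0.6000·15.6781] = 25.9570
Node ud (S = 30.81): V_ud = 1/1.09·[0.4000·15.6781 + 0.6000·0.0000] = 5.7534
Node dd (S = 18.06): V_dd = 1/1.09·[0.4000·0.0000 + 0.6000·0.0000] = 0.0000
Node u (S = 36.25): V_u = 1/1.09·[0.4000·25.9570 + 0.6000·5.7534] = 12.6925
Node d (S = 21.25): V_d = 1/1.09·[0.4000·5.7534 + 0.6000·0.0000] = 2.1114
Node 0 (S = 25): V_0 = 1/1.09·[0.4000·12.6925 + 0.6000·2.1114] = 5.8200

€5.82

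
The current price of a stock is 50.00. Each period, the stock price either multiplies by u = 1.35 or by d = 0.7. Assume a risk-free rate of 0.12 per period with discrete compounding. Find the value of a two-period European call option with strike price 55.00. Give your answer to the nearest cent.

12.02

Risk-neutral probability p = (1 + 0.12 − 0.7)/(1.35 − 0.7) = 0.4200/0.6500 = 0.6462
Terminal stock prices: S_uu = 91.13, S_ud = 47.25, S_dd = 24.5
Terminal payoffs (S − K): max(36.13, 0) = 36.13, max(-7.75, 0) = 0, max(-30.5, 0) = 0
Node u (S = 67.5): V_u = 1/1.12·[0.6462·36.1250 + 0.3538·0.0000] = 20.8413
Node d (S = 35): V_d = 1/1.12·[0.6462·0.0000 + 0.3538·0.0000] = 0.0000
Node 0 (S = 50): V_0 = 1/1.12·[0.6462·20.8413 + 0.3538·0.0000] = 12.0239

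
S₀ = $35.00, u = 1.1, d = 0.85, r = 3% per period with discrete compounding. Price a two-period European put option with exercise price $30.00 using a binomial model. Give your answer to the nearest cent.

$0.35

Risk-neutral probability p = (1 + 0.03 − 0.85)/(1.1 − 0.85) = 0.1800/0.2500 = 0.7200
Terminal stock prices: S_uu = 42.35, S_ud = 32.73, S_dd = 25.29
Terminal payoffs (K − S): max(-12.35, 0) = 0, max(-2.725, 0) = 0, max(4.713, 0) = 4.713
Node u (S = 38.5): V_u = 1/1.03·[0.7200·0.0000 + 0.2800·0.0000] = 0.0000
Node d (S = 29.75): V_d = 1/1.03·[0.7200·0.0000 + 0.2800·4.7125] = 1.2811
Node 0 (S = 35): V_0 = 1/1.03·[0.7200·0.0000 + 0.2800·1.2811] = 0.3483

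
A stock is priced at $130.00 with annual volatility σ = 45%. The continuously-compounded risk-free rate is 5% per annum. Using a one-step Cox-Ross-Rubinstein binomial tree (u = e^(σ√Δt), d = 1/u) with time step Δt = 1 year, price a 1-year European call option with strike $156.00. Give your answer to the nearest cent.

$20.24

CRR parameters: u = e^(σ√Δt) = e^(0.45·√1) = 1.5683, d = 1/u = 0.6376
Per-period rate: rΔt = 0.05·1 = 0.05, so R = e^0.05 = 1.0513
Risk-neutral probability p = (e^0.05 − 0.6376)/(1.5683 − 0.6376) = 0.4136/0.9307 = 0.4445
Terminal stock prices: S_u = 203.9, S_d = 82.89
Terminal payoffs (S − K): max(47.88, 0) = 47.88, max(-73.11, 0) = 0
Node 0 (S = 130): V_0 = e^(−0.05)·[0.4445·47.8806 + 0.5555·0.0000] = 20.2427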